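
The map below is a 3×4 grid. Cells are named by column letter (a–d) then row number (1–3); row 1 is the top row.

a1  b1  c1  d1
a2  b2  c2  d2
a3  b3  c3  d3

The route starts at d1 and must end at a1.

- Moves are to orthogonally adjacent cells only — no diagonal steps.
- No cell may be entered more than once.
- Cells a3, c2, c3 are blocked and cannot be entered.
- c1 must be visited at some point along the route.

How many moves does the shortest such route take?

Any route passes through c1 somewhere between d1 and a1. Summing Manhattan distances along the two legs (d1 → c1 → a1) gives a lower bound of 1 + 2 = 3 moves.
A route of 3 moves achieves this: d1 → c1 → b1 → a1.
Since 3 matches the lower bound, it is optimal.

3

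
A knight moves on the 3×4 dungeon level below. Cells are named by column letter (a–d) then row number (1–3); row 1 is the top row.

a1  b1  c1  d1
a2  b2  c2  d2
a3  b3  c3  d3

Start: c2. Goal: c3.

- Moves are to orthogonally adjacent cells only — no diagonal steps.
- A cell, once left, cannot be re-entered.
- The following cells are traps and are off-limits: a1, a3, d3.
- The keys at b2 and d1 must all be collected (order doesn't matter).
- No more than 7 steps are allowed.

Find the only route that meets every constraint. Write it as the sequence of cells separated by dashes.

The 7-move cap with required stops at b2, d1 leaves no slack for detours.
Route from c2: right 1 to d2, up 1 to d1, left 2 to b1, down 2 to b3, right 1 to c3 — 7 moves in all.
Check: all required cells visited; 7 ≤ 7 moves.

c2 - d2 - d1 - c1 - b1 - b2 - b3 - c3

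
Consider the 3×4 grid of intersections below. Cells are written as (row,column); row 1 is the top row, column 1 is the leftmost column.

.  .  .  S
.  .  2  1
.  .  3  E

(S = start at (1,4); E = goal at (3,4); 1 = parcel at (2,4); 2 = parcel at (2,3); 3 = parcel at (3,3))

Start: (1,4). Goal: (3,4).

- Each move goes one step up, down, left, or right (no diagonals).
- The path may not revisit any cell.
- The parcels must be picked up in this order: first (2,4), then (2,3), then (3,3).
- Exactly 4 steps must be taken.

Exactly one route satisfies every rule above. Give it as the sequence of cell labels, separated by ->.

(1,4) -> (2,4) -> (2,3) -> (3,3) -> (3,4)

The waypoints must appear in the order (2,4), (2,3), (3,3), with no cell reused.
Route from (1,4): down to (2,4), left to (2,3), down to (3,3), right to (3,4) — 4 moves in all.
Check: order respected (1 at step 1, 2 at step 2, 3 at step 3); 4 moves as required.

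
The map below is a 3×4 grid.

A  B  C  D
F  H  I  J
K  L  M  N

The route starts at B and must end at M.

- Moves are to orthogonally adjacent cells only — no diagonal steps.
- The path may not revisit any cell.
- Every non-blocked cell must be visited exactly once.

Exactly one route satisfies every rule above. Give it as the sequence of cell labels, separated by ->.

Need to visit all 12 open cells exactly once, starting at B and ending at M.
Cell A has only two open neighbours (F and B), so the path must pass straight through it: one of those is the cell it's entered from and the other is where it exits.
Route from B: left to A, 2× down (reaching K), right to L, up to H, right to I, up to C, right to D, 2× down (reaching N), left to M — 11 moves in all.
Check: all 12 open cells covered.

B -> A -> F -> K -> L -> H -> I -> C -> D -> J -> N -> M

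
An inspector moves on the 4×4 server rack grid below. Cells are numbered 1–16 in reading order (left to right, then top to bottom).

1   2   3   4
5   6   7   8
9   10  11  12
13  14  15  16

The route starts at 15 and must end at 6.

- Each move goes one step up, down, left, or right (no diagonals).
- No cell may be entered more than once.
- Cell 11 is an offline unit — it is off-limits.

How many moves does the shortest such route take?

The Manhattan distance from 15 to 6 is |4−2| + |3−2| = 3, so at least 3 moves are needed.
A route of 3 moves achieves this: 15 → 14 → 10 → 6.
Since 3 matches the lower bound, it is optimal.

3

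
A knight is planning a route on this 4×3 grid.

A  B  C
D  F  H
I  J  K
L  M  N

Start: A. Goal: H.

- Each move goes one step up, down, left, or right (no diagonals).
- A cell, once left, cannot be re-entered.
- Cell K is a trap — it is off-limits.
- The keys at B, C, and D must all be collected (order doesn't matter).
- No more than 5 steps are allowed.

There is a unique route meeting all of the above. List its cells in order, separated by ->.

A -> D -> F -> B -> C -> H

The budget equals the shortest possible length, so every move has to be on a shortest route through the required cells.
Route from A: down to D, right to F, up to B, right to C, down to H — 5 moves in all.
Check: all required cells visited; 5 ≤ 5 moves.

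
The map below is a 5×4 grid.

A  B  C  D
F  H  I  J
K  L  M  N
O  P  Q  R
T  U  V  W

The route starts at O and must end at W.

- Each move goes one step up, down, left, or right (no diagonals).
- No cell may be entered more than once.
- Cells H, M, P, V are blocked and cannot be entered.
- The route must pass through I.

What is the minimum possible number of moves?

Any route passes through I somewhere between O and W. Summing Manhattan distances along the two legs (O → I → W) gives a lower bound of 4 + 4 = 8 moves.
That bound ignores the blocked cells. Measuring each leg by the fewest moves that actually steer around them (O→I: 6; I→W: 4) raises the lower bound to 10.
A route of 10 moves exists: O → K → F → A → B → C → I → J → N → R → W.
Since 10 matches that lower bound, it is optimal.

10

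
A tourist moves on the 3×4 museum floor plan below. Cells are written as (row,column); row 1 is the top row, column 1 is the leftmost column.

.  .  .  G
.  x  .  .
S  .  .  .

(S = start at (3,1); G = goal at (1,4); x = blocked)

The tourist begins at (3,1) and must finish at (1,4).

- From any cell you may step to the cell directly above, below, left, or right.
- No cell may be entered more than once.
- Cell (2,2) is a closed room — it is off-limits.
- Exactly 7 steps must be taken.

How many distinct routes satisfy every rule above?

Need simple routes of exactly 7 moves from (3,1) to (1,4) (Manhattan distance 5, so 1 moves are spent on a detour and 1 undoing it).
Enumerating: (3,1) (2,1) (1,1) (1,2) (1,3) (2,3) (2,4) (1,4) | (3,1) (3,2) (3,3) (3,4) (2,4) (2,3) (1,3) (1,4).
That gives 2 routes.

2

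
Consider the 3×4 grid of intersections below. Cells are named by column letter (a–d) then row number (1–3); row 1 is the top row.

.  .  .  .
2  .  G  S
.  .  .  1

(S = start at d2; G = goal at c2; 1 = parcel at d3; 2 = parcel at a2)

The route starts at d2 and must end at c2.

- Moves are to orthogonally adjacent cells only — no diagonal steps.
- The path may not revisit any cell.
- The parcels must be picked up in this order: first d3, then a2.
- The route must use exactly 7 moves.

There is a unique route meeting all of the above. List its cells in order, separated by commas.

The waypoints must appear in the order d3, a2, with no cell reused.
Route from d2: down to d3, 3× left (reaching a3), up to a2, 2× right (reaching c2) — 7 moves in all.
Check: order respected (1 at step 1, 2 at step 5); 7 moves as required.

d2, d3, c3, b3, a3, a2, b2, c2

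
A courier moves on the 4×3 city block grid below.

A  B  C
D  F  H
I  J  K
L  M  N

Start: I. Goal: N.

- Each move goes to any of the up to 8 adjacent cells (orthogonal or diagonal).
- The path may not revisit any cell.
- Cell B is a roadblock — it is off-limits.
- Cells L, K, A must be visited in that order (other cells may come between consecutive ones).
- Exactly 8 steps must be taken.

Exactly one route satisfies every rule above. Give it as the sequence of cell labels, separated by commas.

The waypoints must appear in the order L, K, A, with no cell reused.
Route from I: down 1 to L, right 1 to M, up-right 1 to K, up-left 2 to A, down 1 to D, down-right 2 to N — 8 moves in all.
Check: order respected (L at step 1, K at step 3, A at step 5); 8 moves as required.

I, L, M, K, F, A, D, J, N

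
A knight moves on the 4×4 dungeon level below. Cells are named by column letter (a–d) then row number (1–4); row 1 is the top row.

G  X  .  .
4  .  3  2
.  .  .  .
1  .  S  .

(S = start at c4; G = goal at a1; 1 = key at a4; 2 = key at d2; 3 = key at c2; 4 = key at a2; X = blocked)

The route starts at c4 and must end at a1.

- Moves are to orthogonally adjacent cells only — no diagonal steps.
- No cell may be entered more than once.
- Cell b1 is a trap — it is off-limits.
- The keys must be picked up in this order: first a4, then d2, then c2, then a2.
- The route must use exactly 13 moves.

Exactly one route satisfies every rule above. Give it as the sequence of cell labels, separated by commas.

c4, b4, a4, a3, b3, c3, d3, d2, d1, c1, c2, b2, a2, a1

The waypoints must appear in the order a4, d2, c2, a2, with no cell reused.
Route from c4: left 2 to a4, up 1 to a3, right 3 to d3, up 2 to d1, left 1 to c1, down 1 to c2, left 2 to a2, up 1 to a1 — 13 moves in all.
Check: order respected (1 at step 2, 2 at step 7, 3 at step 10, 4 at step 12); 13 moves as required.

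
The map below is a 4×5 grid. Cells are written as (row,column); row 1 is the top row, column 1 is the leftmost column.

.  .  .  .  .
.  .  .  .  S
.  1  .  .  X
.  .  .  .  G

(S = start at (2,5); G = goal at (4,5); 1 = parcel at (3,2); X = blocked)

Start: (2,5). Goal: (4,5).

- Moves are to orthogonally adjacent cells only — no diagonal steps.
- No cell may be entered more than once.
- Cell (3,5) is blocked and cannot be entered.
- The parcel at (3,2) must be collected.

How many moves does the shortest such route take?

8

Any route passes through (3,2) somewhere between (2,5) and (4,5). Summing Manhattan distances along the two legs ((2,5) → (3,2) → (4,5)) gives a lower bound of 4 + 4 = 8 moves.
A route of 8 moves achieves this: (2,5) → (2,4) → (3,4) → (3,3) → (3,2) → (4,2) → (4,3) → (4,4) → (4,5).
Since 8 matches the lower bound, it is optimal.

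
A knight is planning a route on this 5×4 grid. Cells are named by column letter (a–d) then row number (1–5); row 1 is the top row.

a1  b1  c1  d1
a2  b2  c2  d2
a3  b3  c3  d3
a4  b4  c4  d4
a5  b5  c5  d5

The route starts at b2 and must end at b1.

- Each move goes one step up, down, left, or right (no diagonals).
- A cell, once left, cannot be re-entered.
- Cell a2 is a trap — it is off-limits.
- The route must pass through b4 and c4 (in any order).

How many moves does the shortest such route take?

Any route passes through b4 and c4 in some order between b2 and b1. Summing Manhattan distances along each leg and taking the cheapest ordering (b2 → c4 → b4 → b1) gives a lower bound of 3 + 1 + 3 = 7 moves.
A route of 7 moves achieves this: b2 → b3 → b4 → c4 → c3 → c2 → c1 → b1.
Since 7 matches the lower bound, it is optimal.

7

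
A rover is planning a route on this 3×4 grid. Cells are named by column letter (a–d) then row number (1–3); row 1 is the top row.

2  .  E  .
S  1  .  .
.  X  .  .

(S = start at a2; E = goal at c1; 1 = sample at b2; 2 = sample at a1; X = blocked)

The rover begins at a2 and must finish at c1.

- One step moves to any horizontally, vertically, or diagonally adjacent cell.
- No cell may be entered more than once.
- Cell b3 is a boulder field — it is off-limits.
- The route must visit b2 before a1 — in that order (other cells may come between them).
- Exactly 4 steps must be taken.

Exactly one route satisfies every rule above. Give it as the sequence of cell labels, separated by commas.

The waypoints must appear in the order b2, a1, with no cell reused.
Route from a2: right to b2, up-left to a1, 2× right (reaching c1) — 4 moves in all.
Check: order respected (1 at step 1, 2 at step 2); 4 moves as required.

a2, b2, a1, b1, c1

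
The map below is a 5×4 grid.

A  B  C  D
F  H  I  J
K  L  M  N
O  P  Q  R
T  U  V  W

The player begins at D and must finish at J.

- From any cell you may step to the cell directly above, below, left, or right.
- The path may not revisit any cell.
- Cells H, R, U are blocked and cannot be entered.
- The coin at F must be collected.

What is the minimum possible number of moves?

Any route passes through F somewhere between D and J. Summing Manhattan distances along the two legs (D → F → J) gives a lower bound of 4 + 3 = 7 moves.
That bound ignores the blocked cells. Measuring each leg by the fewest moves that actually steer around them (D→F: 4; F→J: 5) raises the lower bound to 9.
A route of 9 moves exists: D → C → B → A → F → K → L → M → I → J.
Since 9 matches that lower bound, it is optimal.

9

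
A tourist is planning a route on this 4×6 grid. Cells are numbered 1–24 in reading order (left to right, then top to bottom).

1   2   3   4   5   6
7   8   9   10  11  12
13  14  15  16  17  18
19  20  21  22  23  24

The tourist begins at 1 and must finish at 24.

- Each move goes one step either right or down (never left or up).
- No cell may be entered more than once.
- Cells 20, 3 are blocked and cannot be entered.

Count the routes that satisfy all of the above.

32

A right/down-only route from 1 to 24 makes exactly 3 down-moves and 5 right-moves in some order.
With no other constraints that would be C(8,3) = 56 routes.
Subtract routes through each blocked cell (inclusion–exclusion for overlaps): − through 3: 20 − through 20: 4 → 32.
That gives 32 routes.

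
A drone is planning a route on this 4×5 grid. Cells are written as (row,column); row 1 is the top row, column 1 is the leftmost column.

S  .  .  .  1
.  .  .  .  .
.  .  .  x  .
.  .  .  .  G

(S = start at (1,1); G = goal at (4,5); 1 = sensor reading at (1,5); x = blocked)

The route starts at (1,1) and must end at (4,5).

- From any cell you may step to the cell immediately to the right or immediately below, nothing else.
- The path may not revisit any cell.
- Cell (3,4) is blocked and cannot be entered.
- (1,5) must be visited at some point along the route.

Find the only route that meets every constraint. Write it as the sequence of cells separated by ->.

Moves only go right or down, so the column and row indices never decrease.
Route from (1,1): right 4 to (1,5), down 3 to (4,5) — 7 moves in all.
Check: all required cells visited.

(1,1) -> (1,2) -> (1,3) -> (1,4) -> (1,5) -> (2,5) -> (3,5) -> (4,5)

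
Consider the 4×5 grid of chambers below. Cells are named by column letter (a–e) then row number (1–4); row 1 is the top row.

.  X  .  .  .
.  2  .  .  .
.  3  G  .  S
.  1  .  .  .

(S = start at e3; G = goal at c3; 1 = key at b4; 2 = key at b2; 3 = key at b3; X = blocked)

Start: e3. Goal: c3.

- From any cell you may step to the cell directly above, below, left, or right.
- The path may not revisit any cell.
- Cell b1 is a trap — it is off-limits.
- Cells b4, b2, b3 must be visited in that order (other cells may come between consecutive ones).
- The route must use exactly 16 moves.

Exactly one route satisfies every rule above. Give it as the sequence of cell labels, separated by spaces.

The waypoints must appear in the order b4, b2, b3, with no cell reused.
Route from e3: 2× up (reaching e1), 2× left (reaching c1), down to c2, right to d2, 2× down (reaching d4), 3× left (reaching a4), 2× up (reaching a2), right to b2, down to b3, right to c3 — 16 moves in all.
Check: order respected (1 at step 10, 2 at step 14, 3 at step 15); 16 moves as required.

e3 e2 e1 d1 c1 c2 d2 d3 d4 c4 b4 a4 a3 a2 b2 b3 c3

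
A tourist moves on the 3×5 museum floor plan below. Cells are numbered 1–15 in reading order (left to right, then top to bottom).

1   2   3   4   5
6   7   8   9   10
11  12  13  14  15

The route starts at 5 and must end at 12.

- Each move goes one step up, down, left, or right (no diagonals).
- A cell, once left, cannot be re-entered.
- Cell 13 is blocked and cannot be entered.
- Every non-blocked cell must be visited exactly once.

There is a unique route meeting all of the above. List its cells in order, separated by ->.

5 -> 10 -> 15 -> 14 -> 9 -> 4 -> 3 -> 8 -> 7 -> 2 -> 1 -> 6 -> 11 -> 12

Need to visit all 14 open cells exactly once, starting at 5 and ending at 12.
Cell 14 has only two open neighbours (9 and 15), so the path must pass straight through it: one of those is the cell it's entered from and the other is where it exits.
Route from 5: 2× down (reaching 15), left to 14, 2× up (reaching 4), left to 3, down to 8, left to 7, up to 2, left to 1, 2× down (reaching 11), right to 12 — 13 moves in all.
Check: all 14 open cells covered.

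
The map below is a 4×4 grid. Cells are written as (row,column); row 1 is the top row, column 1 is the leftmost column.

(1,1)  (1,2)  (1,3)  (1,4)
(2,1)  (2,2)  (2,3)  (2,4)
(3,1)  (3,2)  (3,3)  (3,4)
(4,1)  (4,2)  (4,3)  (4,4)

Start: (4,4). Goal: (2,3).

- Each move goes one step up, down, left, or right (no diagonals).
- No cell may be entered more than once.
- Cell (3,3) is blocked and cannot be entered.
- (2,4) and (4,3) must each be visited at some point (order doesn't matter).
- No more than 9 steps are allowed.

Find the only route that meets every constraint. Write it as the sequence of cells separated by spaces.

(4,4) (4,3) (4,2) (3,2) (2,2) (1,2) (1,3) (1,4) (2,4) (2,3)

The budget equals the shortest possible length, so every move has to be on a shortest route through the required cells.
Route from (4,4): left 2 to (4,2), up 3 to (1,2), right 2 to (1,4), down 1 to (2,4), left 1 to (2,3) — 9 moves in all.
Check: all required cells visited; 9 ≤ 9 moves.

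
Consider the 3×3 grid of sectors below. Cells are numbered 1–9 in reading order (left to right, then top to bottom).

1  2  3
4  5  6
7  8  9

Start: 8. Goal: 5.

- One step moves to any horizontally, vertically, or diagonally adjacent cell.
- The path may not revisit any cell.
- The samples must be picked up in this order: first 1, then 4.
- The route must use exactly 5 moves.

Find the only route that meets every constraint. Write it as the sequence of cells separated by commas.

The waypoints must appear in the order 1, 4, with no cell reused.
Route from 8: up-right 1 to 6, up-left 1 to 2, left 1 to 1, down 1 to 4, right 1 to 5 — 5 moves in all.
Check: order respected (1 at step 3, 4 at step 4); 5 moves as required.

8, 6, 2, 1, 4, 5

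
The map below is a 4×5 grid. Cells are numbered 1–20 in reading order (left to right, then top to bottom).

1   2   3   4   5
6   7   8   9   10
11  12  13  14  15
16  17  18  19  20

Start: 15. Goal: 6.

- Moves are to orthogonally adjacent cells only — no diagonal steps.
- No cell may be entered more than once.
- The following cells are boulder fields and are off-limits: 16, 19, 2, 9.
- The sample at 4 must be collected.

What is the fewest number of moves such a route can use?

7

Any route passes through 4 somewhere between 15 and 6. Summing Manhattan distances along the two legs (15 → 4 → 6) gives a lower bound of 3 + 4 = 7 moves.
A route of 7 moves achieves this: 15 → 10 → 5 → 4 → 3 → 8 → 7 → 6.
Since 7 matches the lower bound, it is optimal.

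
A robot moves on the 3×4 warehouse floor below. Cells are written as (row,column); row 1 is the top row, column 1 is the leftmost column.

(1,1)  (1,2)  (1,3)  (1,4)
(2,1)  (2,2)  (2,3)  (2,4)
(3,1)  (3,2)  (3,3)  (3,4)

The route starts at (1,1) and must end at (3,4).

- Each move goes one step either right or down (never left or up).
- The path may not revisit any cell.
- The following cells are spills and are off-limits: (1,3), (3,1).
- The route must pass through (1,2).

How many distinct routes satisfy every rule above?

3

A right/down-only route from (1,1) to (3,4) makes exactly 2 down-moves and 3 right-moves in some order.
With no other constraints that would be C(5,2) = 10 routes.
Split at (1,2) and multiply the segment counts (each segment already excludes blocked cells): (1,1)→(1,2): 1; (1,2)→(3,4): 3; product = 3.
That gives 3 routes.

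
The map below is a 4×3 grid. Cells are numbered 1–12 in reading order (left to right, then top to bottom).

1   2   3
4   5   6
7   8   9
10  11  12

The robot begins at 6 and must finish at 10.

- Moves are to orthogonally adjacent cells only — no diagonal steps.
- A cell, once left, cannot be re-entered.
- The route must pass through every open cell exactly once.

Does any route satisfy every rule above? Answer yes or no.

Colour the cells like a checkerboard: each orthogonal step flips colour, so a Hamiltonian route alternates colours. Here there are 6 cells of one colour and 6 of the other, with start on the same colour as the goal — the counts and endpoints can't be arranged into an alternating sequence of length 12, so no Hamiltonian route exists.

no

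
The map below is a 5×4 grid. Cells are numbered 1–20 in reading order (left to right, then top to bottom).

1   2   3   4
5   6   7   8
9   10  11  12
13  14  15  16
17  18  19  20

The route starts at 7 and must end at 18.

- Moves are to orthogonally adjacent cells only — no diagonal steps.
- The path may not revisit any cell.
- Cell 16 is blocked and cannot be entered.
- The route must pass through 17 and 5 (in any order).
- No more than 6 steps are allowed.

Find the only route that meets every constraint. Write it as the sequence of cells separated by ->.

The 6-move cap with required stops at 17, 5 leaves no slack for detours.
Route from 7: left 2 to 5, down 3 to 17, right 1 to 18 — 6 moves in all.
Check: all required cells visited; 6 ≤ 6 moves.

7 -> 6 -> 5 -> 9 -> 13 -> 17 -> 18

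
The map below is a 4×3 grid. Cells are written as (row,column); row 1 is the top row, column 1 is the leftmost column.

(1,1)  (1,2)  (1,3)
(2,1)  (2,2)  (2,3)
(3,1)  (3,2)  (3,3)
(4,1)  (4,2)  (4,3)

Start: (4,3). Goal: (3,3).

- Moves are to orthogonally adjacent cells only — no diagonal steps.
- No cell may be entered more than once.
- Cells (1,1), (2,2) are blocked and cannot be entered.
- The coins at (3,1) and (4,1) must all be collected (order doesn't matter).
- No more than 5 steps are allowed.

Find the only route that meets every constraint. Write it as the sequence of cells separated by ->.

(4,3) -> (4,2) -> (4,1) -> (3,1) -> (3,2) -> (3,3)

The budget equals the shortest possible length, so every move has to be on a shortest route through the required cells.
Route from (4,3): 2× left (reaching (4,1)), up to (3,1), 2× right (reaching (3,3)) — 5 moves in all.
Check: all required cells visited; 5 ≤ 5 moves.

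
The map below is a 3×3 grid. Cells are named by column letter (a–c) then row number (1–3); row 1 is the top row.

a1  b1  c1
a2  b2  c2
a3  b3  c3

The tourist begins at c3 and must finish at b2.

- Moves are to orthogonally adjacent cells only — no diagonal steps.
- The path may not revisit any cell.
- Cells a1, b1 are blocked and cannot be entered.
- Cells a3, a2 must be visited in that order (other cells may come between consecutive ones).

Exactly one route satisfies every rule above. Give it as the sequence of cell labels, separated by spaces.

The waypoints must appear in the order a3, a2, with no cell reused.
Route from c3: 2× left (reaching a3), up to a2, right to b2 — 4 moves in all.
Check: order respected (a3 at step 2, a2 at step 3).

c3 b3 a3 a2 b2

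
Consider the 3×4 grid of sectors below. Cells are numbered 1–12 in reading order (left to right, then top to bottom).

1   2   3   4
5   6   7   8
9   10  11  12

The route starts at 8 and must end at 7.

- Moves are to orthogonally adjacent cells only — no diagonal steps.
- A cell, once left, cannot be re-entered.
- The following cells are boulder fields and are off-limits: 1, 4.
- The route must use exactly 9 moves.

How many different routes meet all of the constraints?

1

Need simple routes of exactly 9 moves from 8 to 7 (Manhattan distance 1, so 4 moves are spent on a detour and 4 undoing it).
Enumerating: 8 12 11 10 9 5 6 2 3 7.
That gives 1 route.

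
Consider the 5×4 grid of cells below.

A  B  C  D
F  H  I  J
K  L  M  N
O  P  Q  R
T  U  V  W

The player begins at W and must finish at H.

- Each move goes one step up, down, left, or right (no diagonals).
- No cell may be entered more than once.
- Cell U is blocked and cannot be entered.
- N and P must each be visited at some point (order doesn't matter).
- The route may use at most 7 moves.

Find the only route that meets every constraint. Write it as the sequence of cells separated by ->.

W -> R -> N -> M -> Q -> P -> L -> H

The 7-move cap with required stops at N, P leaves no slack for detours.
Route from W: up 2 to N, left 1 to M, down 1 to Q, left 1 to P, up 2 to H — 7 moves in all.
Check: all required cells visited; 7 ≤ 7 moves.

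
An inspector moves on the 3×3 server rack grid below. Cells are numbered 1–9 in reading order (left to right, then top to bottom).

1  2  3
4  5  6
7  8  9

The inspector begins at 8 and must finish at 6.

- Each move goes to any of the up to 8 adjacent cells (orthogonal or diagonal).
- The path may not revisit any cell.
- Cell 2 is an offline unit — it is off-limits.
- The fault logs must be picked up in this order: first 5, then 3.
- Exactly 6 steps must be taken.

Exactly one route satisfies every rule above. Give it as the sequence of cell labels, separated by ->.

8 -> 7 -> 4 -> 1 -> 5 -> 3 -> 6

The waypoints must appear in the order 5, 3, with no cell reused.
Route from 8: left to 7, 2× up (reaching 1), down-right to 5, up-right to 3, down to 6 — 6 moves in all.
Check: order respected (5 at step 4, 3 at step 5); 6 moves as required.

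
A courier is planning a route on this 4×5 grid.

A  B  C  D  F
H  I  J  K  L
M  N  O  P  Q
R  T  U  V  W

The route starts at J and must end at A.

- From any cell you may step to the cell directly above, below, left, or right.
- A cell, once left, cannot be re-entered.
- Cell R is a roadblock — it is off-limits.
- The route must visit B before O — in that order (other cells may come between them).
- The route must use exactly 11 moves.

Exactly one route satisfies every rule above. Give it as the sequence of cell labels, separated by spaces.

J I B C D K P O N M H A

The waypoints must appear in the order B, O, with no cell reused.
Route from J: left 1 to I, up 1 to B, right 2 to D, down 2 to P, left 3 to M, up 2 to A — 11 moves in all.
Check: order respected (B at step 2, O at step 7); 11 moves as required.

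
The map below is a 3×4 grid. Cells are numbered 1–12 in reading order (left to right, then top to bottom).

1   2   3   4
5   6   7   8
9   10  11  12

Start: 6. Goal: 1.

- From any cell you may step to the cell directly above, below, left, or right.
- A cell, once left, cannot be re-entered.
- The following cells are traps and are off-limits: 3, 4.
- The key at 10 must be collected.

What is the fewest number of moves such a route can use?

4

Any route passes through 10 somewhere between 6 and 1. Summing Manhattan distances along the two legs (6 → 10 → 1) gives a lower bound of 1 + 3 = 4 moves.
A route of 4 moves achieves this: 6 → 10 → 9 → 5 → 1.
Since 4 matches the lower bound, it is optimal.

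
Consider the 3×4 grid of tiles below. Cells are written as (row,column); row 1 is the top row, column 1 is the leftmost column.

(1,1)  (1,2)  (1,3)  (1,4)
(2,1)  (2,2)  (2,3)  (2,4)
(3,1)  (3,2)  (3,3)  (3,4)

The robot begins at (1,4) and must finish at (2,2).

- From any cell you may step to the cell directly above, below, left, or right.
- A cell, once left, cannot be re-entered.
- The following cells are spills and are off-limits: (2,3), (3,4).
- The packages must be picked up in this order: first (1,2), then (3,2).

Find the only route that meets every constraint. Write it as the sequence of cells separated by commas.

The waypoints must appear in the order (1,2), (3,2), with no cell reused.
Route from (1,4): 3× left (reaching (1,1)), 2× down (reaching (3,1)), right to (3,2), up to (2,2) — 7 moves in all.
Check: order respected ((1,2) at step 2, (3,2) at step 6).

(1,4), (1,3), (1,2), (1,1), (2,1), (3,1), (3,2), (2,2)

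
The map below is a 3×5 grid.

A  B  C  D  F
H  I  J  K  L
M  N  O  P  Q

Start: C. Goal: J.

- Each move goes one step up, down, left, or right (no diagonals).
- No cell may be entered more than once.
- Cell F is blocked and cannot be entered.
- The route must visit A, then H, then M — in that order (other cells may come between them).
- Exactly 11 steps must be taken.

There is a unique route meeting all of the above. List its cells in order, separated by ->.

The waypoints must appear in the order A, H, M, with no cell reused.
Route from C: 2× left (reaching A), 2× down (reaching M), 4× right (reaching Q), up to L, 2× left (reaching J) — 11 moves in all.
Check: order respected (A at step 2, H at step 3, M at step 4); 11 moves as required.

C -> B -> A -> H -> M -> N -> O -> P -> Q -> L -> K -> J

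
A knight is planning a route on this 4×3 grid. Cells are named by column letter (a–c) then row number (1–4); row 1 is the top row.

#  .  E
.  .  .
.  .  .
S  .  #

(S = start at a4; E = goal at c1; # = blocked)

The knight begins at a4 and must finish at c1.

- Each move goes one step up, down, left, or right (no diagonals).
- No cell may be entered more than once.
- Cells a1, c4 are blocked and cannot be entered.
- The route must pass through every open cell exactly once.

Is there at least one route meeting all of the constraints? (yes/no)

Exhausting the options from a4, every branch either dead-ends against blocked cells, would have to re-enter a cell already used, or reaches the goal with a constraint still unmet.

no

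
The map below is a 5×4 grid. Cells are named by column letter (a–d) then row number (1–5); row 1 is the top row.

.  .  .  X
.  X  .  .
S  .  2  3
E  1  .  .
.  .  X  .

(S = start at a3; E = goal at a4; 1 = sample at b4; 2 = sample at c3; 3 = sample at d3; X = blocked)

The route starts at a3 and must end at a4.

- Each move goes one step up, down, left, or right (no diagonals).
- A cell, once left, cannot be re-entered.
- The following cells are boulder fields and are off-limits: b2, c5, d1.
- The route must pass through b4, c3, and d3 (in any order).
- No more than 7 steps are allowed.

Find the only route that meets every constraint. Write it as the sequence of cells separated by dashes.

Any route must reach b4, c3, and d3 and still end at a4 within 7 moves, so the order of the required stops is forced.
Route from a3: 3× right (reaching d3), down to d4, 3× left (reaching a4) — 7 moves in all.
Check: all required cells visited; 7 ≤ 7 moves.

a3 - b3 - c3 - d3 - d4 - c4 - b4 - a4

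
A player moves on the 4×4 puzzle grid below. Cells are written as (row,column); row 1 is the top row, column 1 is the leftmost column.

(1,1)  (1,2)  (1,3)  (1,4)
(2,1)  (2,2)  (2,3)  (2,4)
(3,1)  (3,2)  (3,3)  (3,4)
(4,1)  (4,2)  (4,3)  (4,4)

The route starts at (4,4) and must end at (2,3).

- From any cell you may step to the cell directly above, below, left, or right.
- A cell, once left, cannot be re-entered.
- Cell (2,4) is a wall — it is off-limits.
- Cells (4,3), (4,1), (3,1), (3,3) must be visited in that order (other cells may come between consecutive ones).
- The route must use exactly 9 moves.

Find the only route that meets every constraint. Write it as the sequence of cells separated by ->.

(4,4) -> (4,3) -> (4,2) -> (4,1) -> (3,1) -> (2,1) -> (2,2) -> (3,2) -> (3,3) -> (2,3)

The waypoints must appear in the order (4,3), (4,1), (3,1), (3,3), with no cell reused.
Route from (4,4): left 3 to (4,1), up 2 to (2,1), right 1 to (2,2), down 1 to (3,2), right 1 to (3,3), up 1 to (2,3) — 9 moves in all.
Check: order respected ((4,3) at step 1, (4,1) at step 3, (3,1) at step 4, (3,3) at step 8); 9 moves as required.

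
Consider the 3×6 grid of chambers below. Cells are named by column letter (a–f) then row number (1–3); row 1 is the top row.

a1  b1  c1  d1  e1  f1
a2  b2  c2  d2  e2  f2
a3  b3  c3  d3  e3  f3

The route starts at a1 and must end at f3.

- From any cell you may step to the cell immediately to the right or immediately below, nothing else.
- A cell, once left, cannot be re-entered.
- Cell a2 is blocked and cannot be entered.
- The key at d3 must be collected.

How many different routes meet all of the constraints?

A right/down-only route from a1 to f3 makes exactly 2 down-moves and 5 right-moves in some order.
With no other constraints that would be C(7,2) = 21 routes.
Split at d3 and multiply the segment counts (each segment already excludes blocked cells): a1→d3: 6; d3→f3: 1; product = 6.
That gives 6 routes.

6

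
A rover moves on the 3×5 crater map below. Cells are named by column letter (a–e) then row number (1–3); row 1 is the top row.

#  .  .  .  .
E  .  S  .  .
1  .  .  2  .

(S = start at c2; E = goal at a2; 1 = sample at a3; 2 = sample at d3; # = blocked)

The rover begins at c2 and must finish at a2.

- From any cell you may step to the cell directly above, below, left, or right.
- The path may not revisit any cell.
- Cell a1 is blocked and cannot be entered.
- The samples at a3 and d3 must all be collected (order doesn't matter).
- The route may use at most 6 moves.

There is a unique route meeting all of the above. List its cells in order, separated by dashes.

Any route must reach a3 and d3 and still end at a2 within 6 moves, so the order of the required stops is forced.
Route from c2: right to d2, down to d3, 3× left (reaching a3), up to a2 — 6 moves in all.
Check: all required cells visited; 6 ≤ 6 moves.

c2 - d2 - d3 - c3 - b3 - a3 - a2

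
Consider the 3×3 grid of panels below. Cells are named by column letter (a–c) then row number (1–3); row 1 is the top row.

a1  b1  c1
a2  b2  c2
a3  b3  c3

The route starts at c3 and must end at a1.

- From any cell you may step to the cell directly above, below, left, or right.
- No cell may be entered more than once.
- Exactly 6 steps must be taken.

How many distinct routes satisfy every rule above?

Need simple routes of exactly 6 moves from c3 to a1 (Manhattan distance 4, so 1 moves are spent on a detour and 1 undoing it).
Enumerating: c3 c2 c1 b1 b2 a2 a1 | c3 c2 b2 b3 a3 a2 a1 | c3 b3 b2 c2 c1 b1 a1 | c3 b3 a3 a2 b2 b1 a1.
That gives 4 routes.

4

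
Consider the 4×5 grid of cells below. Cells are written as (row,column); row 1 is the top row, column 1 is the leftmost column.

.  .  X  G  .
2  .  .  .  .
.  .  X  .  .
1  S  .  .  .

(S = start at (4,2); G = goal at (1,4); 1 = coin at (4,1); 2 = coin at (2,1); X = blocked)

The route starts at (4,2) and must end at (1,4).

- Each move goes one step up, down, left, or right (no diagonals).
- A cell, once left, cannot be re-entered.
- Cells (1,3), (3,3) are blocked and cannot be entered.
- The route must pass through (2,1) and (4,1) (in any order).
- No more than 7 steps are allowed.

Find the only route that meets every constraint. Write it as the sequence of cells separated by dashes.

(4,2) - (4,1) - (3,1) - (2,1) - (2,2) - (2,3) - (2,4) - (1,4)

The budget equals the shortest possible length, so every move has to be on a shortest route through the required cells.
Route from (4,2): left to (4,1), 2× up (reaching (2,1)), 3× right (reaching (2,4)), up to (1,4) — 7 moves in all.
Check: all required cells visited; 7 ≤ 7 moves.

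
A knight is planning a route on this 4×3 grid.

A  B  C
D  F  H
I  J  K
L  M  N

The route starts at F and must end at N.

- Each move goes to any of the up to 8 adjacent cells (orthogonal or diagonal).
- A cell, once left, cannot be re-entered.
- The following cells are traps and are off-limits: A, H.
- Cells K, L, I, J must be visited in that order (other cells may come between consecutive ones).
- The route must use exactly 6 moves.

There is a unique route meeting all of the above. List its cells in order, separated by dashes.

The waypoints must appear in the order K, L, I, J, with no cell reused.
Route from F: down-right 1 to K, down-left 1 to M, left 1 to L, up 1 to I, right 1 to J, down-right 1 to N — 6 moves in all.
Check: order respected (K at step 1, L at step 3, I at step 4, J at step 5); 6 moves as required.

F - K - M - L - I - J - N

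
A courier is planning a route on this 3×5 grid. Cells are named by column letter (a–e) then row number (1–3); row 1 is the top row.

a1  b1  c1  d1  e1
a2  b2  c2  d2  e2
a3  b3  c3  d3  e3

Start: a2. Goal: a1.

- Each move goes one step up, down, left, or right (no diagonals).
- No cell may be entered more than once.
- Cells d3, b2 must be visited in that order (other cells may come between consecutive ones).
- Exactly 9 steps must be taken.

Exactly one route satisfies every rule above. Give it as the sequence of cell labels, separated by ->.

a2 -> a3 -> b3 -> c3 -> d3 -> d2 -> c2 -> b2 -> b1 -> a1

The waypoints must appear in the order d3, b2, with no cell reused.
Route from a2: down 1 to a3, right 3 to d3, up 1 to d2, left 2 to b2, up 1 to b1, left 1 to a1 — 9 moves in all.
Check: order respected (d3 at step 4, b2 at step 7); 9 moves as required.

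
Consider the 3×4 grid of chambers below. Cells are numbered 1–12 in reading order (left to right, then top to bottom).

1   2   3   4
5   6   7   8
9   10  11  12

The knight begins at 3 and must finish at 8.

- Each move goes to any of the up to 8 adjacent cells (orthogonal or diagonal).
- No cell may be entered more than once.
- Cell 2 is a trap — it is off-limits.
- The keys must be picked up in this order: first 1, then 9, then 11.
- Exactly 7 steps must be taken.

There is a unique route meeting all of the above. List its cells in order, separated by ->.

The waypoints must appear in the order 1, 9, 11, with no cell reused.
Route from 3: down-left 1 to 6, up-left 1 to 1, down 2 to 9, right 2 to 11, up-right 1 to 8 — 7 moves in all.
Check: order respected (1 at step 2, 9 at step 4, 11 at step 6); 7 moves as required.

3 -> 6 -> 1 -> 5 -> 9 -> 10 -> 11 -> 8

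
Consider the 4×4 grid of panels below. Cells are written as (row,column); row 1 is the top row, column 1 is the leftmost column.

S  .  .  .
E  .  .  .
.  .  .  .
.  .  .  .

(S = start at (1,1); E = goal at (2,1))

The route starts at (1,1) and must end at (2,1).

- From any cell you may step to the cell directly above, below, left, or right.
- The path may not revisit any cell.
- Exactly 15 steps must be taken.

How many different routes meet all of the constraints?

6

Need simple routes of exactly 15 moves from (1,1) to (2,1) (Manhattan distance 1, so 7 moves are spent on a detour and 7 undoing it).
Enumerating: (1,1) (1,2) (2,2) (3,2) (3,3) (2,3) (1,3) (1,4) (2,4) (3,4) (4,4) (4,3) (4,2) (4,1) (3,1) (2,1) | (1,1) (1,2) (2,2) (2,3) (1,3) (1,4) (2,4) (3,4) (4,4) (4,3) (3,3) (3,2) (4,2) (4,1) (3,1) (2,1) | (1,1) (1,2) (1,3) (1,4) (2,4) (3,4) (4,4) (4,3) (3,3) (2,3) (2,2) (3,2) (4,2) (4,1) (3,1) (2,1) | (1,1) (1,2) (1,3) (1,4) (2,4) (3,4) (4,4) (4,3) (4,2) (4,1) (3,1) (3,2) (3,3) (2,3) (2,2) (2,1) | (1,1) (1,2) (1,3) (1,4) (2,4) (2,3) (3,3) (3,4) (4,4) (4,3) (4,2) (4,1) (3,1) (3,2) (2,2) (2,1) | (1,1) (1,2) (1,3) (1,4) (2,4) (2,3) (2,2) (3,2) (3,3) (3,4) (4,4) (4,3) (4,2) (4,1) (3,1) (2,1).
That gives 6 routes.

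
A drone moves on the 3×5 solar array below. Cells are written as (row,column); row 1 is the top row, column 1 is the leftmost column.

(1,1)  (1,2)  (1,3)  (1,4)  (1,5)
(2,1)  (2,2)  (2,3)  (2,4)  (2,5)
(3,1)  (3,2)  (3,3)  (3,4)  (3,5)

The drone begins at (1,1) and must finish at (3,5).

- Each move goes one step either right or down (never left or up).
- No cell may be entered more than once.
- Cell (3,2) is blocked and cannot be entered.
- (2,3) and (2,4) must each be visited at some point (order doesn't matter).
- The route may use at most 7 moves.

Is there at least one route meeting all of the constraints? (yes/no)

yes

One route that works: (1,1) → (2,1) → (2,2) → (2,3) → (2,4) → (3,4) → (3,5).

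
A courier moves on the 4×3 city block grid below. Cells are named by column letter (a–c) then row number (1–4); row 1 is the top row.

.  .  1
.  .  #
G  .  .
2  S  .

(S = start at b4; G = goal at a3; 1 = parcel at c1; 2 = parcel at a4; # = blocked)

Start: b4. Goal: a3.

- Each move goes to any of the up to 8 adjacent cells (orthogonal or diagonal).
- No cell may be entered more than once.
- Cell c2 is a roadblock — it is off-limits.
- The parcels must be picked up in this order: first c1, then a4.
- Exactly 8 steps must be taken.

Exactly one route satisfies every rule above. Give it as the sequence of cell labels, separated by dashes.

b4 - c3 - b2 - c1 - b1 - a2 - b3 - a4 - a3

The waypoints must appear in the order c1, a4, with no cell reused.
Route from b4: up-right 1 to c3, up-left 1 to b2, up-right 1 to c1, left 1 to b1, down-left 1 to a2, down-right 1 to b3, down-left 1 to a4, up 1 to a3 — 8 moves in all.
Check: order respected (1 at step 3, 2 at step 7); 8 moves as required.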